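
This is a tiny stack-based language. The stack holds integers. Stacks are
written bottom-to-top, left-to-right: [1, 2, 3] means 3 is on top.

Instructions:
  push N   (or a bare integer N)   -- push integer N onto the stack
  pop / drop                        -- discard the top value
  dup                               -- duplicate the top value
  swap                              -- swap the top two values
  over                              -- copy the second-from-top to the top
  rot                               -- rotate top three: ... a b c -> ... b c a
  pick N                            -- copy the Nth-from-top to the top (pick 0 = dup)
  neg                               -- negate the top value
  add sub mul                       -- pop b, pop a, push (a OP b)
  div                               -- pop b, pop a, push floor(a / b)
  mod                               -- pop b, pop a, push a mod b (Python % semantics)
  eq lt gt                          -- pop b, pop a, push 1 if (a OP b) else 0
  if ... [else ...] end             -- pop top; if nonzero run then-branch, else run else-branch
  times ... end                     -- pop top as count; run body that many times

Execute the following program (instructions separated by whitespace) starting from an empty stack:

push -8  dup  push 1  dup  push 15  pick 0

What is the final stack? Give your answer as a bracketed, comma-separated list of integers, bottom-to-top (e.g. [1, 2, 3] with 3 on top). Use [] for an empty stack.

After 'push -8': [-8]
After 'dup': [-8, -8]
After 'push 1': [-8, -8, 1]
After 'dup': [-8, -8, 1, 1]
After 'push 15': [-8, -8, 1, 1, 15]
After 'pick 0': [-8, -8, 1, 1, 15, 15]

Answer: [-8, -8, 1, 1, 15, 15]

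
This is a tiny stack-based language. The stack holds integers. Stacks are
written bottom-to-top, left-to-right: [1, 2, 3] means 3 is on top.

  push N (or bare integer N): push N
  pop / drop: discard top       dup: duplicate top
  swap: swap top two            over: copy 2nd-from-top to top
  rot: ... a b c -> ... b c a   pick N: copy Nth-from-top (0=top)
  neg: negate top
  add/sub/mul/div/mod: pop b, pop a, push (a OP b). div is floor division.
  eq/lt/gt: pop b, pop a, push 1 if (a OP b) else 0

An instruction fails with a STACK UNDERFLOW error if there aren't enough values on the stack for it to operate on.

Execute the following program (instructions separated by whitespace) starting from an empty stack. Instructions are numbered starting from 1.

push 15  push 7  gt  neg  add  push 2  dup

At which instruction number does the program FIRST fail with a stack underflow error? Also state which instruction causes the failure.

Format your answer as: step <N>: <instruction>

Step 1 ('push 15'): stack = [15], depth = 1
Step 2 ('push 7'): stack = [15, 7], depth = 2
Step 3 ('gt'): stack = [1], depth = 1
Step 4 ('neg'): stack = [-1], depth = 1
Step 5 ('add'): needs 2 value(s) but depth is 1 — STACK UNDERFLOW

Answer: step 5: add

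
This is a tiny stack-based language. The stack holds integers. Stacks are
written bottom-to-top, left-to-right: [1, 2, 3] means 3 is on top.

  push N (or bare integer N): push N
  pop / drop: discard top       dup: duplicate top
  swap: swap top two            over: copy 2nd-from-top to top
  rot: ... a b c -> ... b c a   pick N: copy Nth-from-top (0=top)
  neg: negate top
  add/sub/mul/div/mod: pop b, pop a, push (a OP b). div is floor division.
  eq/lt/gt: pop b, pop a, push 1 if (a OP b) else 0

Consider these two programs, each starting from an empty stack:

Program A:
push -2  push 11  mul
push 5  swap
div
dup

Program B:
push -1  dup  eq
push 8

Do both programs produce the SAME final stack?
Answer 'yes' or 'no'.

Program A trace:
  After 'push -2': [-2]
  After 'push 11': [-2, 11]
  After 'mul': [-22]
  After 'push 5': [-22, 5]
  After 'swap': [5, -22]
  After 'div': [-1]
  After 'dup': [-1, -1]
Program A final stack: [-1, -1]

Program B trace:
  After 'push -1': [-1]
  After 'dup': [-1, -1]
  After 'eq': [1]
  After 'push 8': [1, 8]
Program B final stack: [1, 8]
Same: no

Answer: no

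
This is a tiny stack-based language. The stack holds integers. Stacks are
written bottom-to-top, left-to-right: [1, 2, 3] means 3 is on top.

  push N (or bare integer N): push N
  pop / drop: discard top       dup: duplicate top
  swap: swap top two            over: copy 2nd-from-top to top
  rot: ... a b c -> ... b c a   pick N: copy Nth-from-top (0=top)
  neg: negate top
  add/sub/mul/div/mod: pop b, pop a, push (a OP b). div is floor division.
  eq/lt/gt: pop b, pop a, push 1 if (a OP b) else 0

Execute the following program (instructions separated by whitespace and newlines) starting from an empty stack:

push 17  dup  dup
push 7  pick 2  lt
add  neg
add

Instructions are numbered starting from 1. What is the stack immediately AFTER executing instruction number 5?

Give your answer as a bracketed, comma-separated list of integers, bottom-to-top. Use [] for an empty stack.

Step 1 ('push 17'): [17]
Step 2 ('dup'): [17, 17]
Step 3 ('dup'): [17, 17, 17]
Step 4 ('push 7'): [17, 17, 17, 7]
Step 5 ('pick 2'): [17, 17, 17, 7, 17]

Answer: [17, 17, 17, 7, 17]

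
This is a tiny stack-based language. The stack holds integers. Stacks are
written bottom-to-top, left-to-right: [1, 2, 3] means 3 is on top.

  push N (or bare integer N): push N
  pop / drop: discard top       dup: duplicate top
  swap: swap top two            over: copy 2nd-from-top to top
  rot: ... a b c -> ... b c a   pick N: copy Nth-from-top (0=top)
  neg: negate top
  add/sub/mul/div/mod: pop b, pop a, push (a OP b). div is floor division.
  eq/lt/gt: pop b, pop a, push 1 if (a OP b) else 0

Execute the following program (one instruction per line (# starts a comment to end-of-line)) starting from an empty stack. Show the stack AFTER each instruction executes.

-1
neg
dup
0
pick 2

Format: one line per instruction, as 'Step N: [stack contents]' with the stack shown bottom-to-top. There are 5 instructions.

Step 1: [-1]
Step 2: [1]
Step 3: [1, 1]
Step 4: [1, 1, 0]
Step 5: [1, 1, 0, 1]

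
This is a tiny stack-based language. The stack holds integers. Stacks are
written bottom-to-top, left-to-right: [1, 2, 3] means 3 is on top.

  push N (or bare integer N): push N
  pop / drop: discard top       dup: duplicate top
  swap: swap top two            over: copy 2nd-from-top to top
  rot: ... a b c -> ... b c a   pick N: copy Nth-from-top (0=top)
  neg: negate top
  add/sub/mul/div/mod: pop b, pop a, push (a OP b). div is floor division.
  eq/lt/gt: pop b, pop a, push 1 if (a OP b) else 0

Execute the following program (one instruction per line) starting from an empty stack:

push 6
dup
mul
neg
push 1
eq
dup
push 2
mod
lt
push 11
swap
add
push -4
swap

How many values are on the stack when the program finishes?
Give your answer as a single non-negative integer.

After 'push 6': stack = [6] (depth 1)
After 'dup': stack = [6, 6] (depth 2)
After 'mul': stack = [36] (depth 1)
After 'neg': stack = [-36] (depth 1)
After 'push 1': stack = [-36, 1] (depth 2)
After 'eq': stack = [0] (depth 1)
After 'dup': stack = [0, 0] (depth 2)
After 'push 2': stack = [0, 0, 2] (depth 3)
After 'mod': stack = [0, 0] (depth 2)
After 'lt': stack = [0] (depth 1)
After 'push 11': stack = [0, 11] (depth 2)
After 'swap': stack = [11, 0] (depth 2)
After 'add': stack = [11] (depth 1)
After 'push -4': stack = [11, -4] (depth 2)
After 'swap': stack = [-4, 11] (depth 2)

Answer: 2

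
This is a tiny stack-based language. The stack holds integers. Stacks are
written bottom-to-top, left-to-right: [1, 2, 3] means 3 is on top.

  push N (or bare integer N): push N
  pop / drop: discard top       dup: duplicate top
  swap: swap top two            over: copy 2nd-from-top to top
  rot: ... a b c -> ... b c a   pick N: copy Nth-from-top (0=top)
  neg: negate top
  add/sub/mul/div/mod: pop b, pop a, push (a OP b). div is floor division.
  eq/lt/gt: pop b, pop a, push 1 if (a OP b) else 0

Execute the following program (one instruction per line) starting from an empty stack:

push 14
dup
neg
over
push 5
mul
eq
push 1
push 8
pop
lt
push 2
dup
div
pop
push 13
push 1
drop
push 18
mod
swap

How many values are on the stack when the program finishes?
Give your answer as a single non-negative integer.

After 'push 14': stack = [14] (depth 1)
After 'dup': stack = [14, 14] (depth 2)
After 'neg': stack = [14, -14] (depth 2)
After 'over': stack = [14, -14, 14] (depth 3)
After 'push 5': stack = [14, -14, 14, 5] (depth 4)
After 'mul': stack = [14, -14, 70] (depth 3)
After 'eq': stack = [14, 0] (depth 2)
After 'push 1': stack = [14, 0, 1] (depth 3)
After 'push 8': stack = [14, 0, 1, 8] (depth 4)
After 'pop': stack = [14, 0, 1] (depth 3)
  ...
After 'push 2': stack = [14, 1, 2] (depth 3)
After 'dup': stack = [14, 1, 2, 2] (depth 4)
After 'div': stack = [14, 1, 1] (depth 3)
After 'pop': stack = [14, 1] (depth 2)
After 'push 13': stack = [14, 1, 13] (depth 3)
After 'push 1': stack = [14, 1, 13, 1] (depth 4)
After 'drop': stack = [14, 1, 13] (depth 3)
After 'push 18': stack = [14, 1, 13, 18] (depth 4)
After 'mod': stack = [14, 1, 13] (depth 3)
After 'swap': stack = [14, 13, 1] (depth 3)

Answer: 3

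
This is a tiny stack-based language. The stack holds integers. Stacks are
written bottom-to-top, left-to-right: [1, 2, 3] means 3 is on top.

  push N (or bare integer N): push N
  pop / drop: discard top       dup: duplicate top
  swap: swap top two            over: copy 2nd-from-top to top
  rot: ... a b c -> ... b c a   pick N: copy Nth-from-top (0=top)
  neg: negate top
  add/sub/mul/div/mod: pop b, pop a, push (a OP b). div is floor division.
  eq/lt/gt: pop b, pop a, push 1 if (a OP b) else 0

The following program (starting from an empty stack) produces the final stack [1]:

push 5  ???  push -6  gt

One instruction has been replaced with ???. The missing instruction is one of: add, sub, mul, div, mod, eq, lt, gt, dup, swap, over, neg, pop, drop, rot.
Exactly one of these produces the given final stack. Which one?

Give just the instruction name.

Stack before ???: [5]
Stack after ???:  [-5]
The instruction that transforms [5] -> [-5] is: neg

Answer: neg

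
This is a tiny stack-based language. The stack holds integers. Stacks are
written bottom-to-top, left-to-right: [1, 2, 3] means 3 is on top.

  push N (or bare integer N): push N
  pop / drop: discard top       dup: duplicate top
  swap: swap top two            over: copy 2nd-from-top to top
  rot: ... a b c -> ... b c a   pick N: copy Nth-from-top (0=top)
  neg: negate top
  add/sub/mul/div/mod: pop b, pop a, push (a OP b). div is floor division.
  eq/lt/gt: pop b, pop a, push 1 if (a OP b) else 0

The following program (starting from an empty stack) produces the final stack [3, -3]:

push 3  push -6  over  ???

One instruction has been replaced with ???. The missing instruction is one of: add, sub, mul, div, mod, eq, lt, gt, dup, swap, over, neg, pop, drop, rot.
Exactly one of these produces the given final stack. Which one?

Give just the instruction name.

Stack before ???: [3, -6, 3]
Stack after ???:  [3, -3]
The instruction that transforms [3, -6, 3] -> [3, -3] is: add

Answer: add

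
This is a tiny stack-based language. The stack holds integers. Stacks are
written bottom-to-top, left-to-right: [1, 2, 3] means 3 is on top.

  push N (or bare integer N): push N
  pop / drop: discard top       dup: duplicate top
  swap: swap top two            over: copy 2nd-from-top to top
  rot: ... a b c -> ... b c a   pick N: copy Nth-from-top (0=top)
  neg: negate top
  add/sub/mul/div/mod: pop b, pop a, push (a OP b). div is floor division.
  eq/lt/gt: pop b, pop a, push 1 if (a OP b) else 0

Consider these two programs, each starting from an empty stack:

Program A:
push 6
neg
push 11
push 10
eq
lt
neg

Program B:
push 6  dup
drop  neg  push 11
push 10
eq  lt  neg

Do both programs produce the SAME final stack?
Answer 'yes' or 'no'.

Answer: yes

Derivation:
Program A trace:
  After 'push 6': [6]
  After 'neg': [-6]
  After 'push 11': [-6, 11]
  After 'push 10': [-6, 11, 10]
  After 'eq': [-6, 0]
  After 'lt': [1]
  After 'neg': [-1]
Program A final stack: [-1]

Program B trace:
  After 'push 6': [6]
  After 'dup': [6, 6]
  After 'drop': [6]
  After 'neg': [-6]
  After 'push 11': [-6, 11]
  After 'push 10': [-6, 11, 10]
  After 'eq': [-6, 0]
  After 'lt': [1]
  After 'neg': [-1]
Program B final stack: [-1]
Same: yes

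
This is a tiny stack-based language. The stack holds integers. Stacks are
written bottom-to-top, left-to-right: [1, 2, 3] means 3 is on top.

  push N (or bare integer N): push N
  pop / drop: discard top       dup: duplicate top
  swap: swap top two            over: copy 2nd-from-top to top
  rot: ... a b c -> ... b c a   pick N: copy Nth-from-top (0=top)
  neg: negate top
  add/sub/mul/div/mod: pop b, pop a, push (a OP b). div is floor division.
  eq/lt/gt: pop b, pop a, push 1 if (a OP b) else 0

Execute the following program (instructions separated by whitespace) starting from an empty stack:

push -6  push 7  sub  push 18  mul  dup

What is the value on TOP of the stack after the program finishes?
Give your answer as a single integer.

After 'push -6': [-6]
After 'push 7': [-6, 7]
After 'sub': [-13]
After 'push 18': [-13, 18]
After 'mul': [-234]
After 'dup': [-234, -234]

Answer: -234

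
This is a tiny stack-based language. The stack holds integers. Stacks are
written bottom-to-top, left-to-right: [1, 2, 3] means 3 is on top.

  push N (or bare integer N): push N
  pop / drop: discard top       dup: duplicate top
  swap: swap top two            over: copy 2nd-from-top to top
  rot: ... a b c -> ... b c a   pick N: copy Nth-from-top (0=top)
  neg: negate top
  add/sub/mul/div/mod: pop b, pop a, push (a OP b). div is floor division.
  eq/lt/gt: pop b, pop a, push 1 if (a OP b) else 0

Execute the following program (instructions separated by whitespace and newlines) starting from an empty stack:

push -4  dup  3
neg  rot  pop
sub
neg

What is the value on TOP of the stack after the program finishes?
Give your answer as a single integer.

After 'push -4': [-4]
After 'dup': [-4, -4]
After 'push 3': [-4, -4, 3]
After 'neg': [-4, -4, -3]
After 'rot': [-4, -3, -4]
After 'pop': [-4, -3]
After 'sub': [-1]
After 'neg': [1]

Answer: 1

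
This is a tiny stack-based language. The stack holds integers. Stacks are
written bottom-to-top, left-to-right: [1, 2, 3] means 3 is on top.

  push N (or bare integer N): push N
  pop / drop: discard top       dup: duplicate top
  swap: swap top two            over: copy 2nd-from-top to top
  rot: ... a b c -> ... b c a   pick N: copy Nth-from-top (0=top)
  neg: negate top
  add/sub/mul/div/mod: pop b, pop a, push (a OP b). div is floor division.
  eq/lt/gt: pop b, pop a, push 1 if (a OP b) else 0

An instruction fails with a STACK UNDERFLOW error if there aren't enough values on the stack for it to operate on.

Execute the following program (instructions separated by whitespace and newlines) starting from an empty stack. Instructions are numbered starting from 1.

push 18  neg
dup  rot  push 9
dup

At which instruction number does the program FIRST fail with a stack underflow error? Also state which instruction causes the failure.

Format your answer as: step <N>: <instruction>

Answer: step 4: rot

Derivation:
Step 1 ('push 18'): stack = [18], depth = 1
Step 2 ('neg'): stack = [-18], depth = 1
Step 3 ('dup'): stack = [-18, -18], depth = 2
Step 4 ('rot'): needs 3 value(s) but depth is 2 — STACK UNDERFLOW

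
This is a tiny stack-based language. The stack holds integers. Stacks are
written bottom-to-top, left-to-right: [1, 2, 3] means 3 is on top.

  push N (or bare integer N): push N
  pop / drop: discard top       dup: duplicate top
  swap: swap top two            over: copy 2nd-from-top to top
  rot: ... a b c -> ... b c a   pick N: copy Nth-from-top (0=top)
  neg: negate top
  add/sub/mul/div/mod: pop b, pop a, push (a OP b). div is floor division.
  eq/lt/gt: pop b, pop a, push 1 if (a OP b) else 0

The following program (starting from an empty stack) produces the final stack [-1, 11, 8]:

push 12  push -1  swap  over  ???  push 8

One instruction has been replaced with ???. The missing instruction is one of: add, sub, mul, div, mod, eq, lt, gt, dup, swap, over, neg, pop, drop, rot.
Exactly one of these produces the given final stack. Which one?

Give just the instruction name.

Answer: add

Derivation:
Stack before ???: [-1, 12, -1]
Stack after ???:  [-1, 11]
The instruction that transforms [-1, 12, -1] -> [-1, 11] is: add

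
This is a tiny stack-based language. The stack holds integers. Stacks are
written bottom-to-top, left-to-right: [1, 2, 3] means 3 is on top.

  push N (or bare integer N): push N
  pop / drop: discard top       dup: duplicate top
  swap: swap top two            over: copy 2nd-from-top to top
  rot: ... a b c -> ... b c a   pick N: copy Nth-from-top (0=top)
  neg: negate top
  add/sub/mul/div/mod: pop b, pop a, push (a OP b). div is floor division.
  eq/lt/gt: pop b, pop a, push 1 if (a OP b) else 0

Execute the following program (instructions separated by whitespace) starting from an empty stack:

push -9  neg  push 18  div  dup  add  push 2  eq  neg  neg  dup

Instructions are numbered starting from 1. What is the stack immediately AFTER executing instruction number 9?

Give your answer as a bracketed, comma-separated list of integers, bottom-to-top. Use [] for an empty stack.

Answer: [0]

Derivation:
Step 1 ('push -9'): [-9]
Step 2 ('neg'): [9]
Step 3 ('push 18'): [9, 18]
Step 4 ('div'): [0]
Step 5 ('dup'): [0, 0]
Step 6 ('add'): [0]
Step 7 ('push 2'): [0, 2]
Step 8 ('eq'): [0]
Step 9 ('neg'): [0]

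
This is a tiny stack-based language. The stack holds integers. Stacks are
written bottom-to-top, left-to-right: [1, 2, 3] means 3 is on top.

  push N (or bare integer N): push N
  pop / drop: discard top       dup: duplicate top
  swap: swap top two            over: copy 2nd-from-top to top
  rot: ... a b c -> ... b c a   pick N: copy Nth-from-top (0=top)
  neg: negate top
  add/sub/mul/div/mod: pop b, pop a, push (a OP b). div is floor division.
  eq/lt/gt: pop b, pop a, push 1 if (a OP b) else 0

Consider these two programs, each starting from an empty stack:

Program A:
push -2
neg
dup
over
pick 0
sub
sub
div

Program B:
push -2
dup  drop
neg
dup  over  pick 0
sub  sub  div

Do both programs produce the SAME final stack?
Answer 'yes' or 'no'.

Answer: yes

Derivation:
Program A trace:
  After 'push -2': [-2]
  After 'neg': [2]
  After 'dup': [2, 2]
  After 'over': [2, 2, 2]
  After 'pick 0': [2, 2, 2, 2]
  After 'sub': [2, 2, 0]
  After 'sub': [2, 2]
  After 'div': [1]
Program A final stack: [1]

Program B trace:
  After 'push -2': [-2]
  After 'dup': [-2, -2]
  After 'drop': [-2]
  After 'neg': [2]
  After 'dup': [2, 2]
  After 'over': [2, 2, 2]
  After 'pick 0': [2, 2, 2, 2]
  After 'sub': [2, 2, 0]
  After 'sub': [2, 2]
  After 'div': [1]
Program B final stack: [1]
Same: yes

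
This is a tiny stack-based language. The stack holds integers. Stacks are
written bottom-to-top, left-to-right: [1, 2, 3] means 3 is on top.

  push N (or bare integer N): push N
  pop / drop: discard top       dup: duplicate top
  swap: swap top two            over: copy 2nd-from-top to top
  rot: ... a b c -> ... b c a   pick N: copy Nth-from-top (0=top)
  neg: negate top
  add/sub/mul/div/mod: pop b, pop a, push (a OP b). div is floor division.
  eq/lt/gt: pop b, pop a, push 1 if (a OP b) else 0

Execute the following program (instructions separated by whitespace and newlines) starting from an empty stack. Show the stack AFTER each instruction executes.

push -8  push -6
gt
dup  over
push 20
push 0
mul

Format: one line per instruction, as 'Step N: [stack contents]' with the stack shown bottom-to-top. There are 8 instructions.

Step 1: [-8]
Step 2: [-8, -6]
Step 3: [0]
Step 4: [0, 0]
Step 5: [0, 0, 0]
Step 6: [0, 0, 0, 20]
Step 7: [0, 0, 0, 20, 0]
Step 8: [0, 0, 0, 0]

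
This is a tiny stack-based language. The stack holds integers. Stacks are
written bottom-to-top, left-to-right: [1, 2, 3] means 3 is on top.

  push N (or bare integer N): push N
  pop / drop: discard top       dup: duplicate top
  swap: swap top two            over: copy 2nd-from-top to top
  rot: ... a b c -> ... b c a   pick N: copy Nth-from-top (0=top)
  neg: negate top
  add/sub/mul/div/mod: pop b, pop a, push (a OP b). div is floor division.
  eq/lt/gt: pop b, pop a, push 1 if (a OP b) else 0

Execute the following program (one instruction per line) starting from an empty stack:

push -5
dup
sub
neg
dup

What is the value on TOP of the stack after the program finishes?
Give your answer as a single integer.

After 'push -5': [-5]
After 'dup': [-5, -5]
After 'sub': [0]
After 'neg': [0]
After 'dup': [0, 0]

Answer: 0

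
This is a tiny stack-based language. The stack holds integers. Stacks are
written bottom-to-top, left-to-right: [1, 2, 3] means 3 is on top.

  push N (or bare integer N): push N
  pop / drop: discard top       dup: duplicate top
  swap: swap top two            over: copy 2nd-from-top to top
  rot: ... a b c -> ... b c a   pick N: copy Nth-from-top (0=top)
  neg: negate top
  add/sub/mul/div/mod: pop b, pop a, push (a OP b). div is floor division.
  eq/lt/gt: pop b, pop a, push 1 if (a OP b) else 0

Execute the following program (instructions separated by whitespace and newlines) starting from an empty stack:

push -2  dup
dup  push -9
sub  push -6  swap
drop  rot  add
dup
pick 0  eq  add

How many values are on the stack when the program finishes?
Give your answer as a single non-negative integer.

Answer: 2

Derivation:
After 'push -2': stack = [-2] (depth 1)
After 'dup': stack = [-2, -2] (depth 2)
After 'dup': stack = [-2, -2, -2] (depth 3)
After 'push -9': stack = [-2, -2, -2, -9] (depth 4)
After 'sub': stack = [-2, -2, 7] (depth 3)
After 'push -6': stack = [-2, -2, 7, -6] (depth 4)
After 'swap': stack = [-2, -2, -6, 7] (depth 4)
After 'drop': stack = [-2, -2, -6] (depth 3)
After 'rot': stack = [-2, -6, -2] (depth 3)
After 'add': stack = [-2, -8] (depth 2)
After 'dup': stack = [-2, -8, -8] (depth 3)
After 'pick 0': stack = [-2, -8, -8, -8] (depth 4)
After 'eq': stack = [-2, -8, 1] (depth 3)
After 'add': stack = [-2, -7] (depth 2)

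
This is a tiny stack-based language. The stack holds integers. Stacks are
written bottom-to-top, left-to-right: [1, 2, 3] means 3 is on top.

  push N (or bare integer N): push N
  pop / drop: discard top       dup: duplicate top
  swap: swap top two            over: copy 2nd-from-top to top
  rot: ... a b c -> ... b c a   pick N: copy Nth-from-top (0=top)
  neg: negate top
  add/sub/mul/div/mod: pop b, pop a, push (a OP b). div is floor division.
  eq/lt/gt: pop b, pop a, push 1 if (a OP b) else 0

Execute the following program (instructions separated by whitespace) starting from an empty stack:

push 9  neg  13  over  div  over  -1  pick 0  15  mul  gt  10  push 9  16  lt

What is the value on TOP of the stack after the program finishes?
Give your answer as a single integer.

Answer: 1

Derivation:
After 'push 9': [9]
After 'neg': [-9]
After 'push 13': [-9, 13]
After 'over': [-9, 13, -9]
After 'div': [-9, -2]
After 'over': [-9, -2, -9]
After 'push -1': [-9, -2, -9, -1]
After 'pick 0': [-9, -2, -9, -1, -1]
After 'push 15': [-9, -2, -9, -1, -1, 15]
After 'mul': [-9, -2, -9, -1, -15]
After 'gt': [-9, -2, -9, 1]
After 'push 10': [-9, -2, -9, 1, 10]
After 'push 9': [-9, -2, -9, 1, 10, 9]
After 'push 16': [-9, -2, -9, 1, 10, 9, 16]
After 'lt': [-9, -2, -9, 1, 10, 1]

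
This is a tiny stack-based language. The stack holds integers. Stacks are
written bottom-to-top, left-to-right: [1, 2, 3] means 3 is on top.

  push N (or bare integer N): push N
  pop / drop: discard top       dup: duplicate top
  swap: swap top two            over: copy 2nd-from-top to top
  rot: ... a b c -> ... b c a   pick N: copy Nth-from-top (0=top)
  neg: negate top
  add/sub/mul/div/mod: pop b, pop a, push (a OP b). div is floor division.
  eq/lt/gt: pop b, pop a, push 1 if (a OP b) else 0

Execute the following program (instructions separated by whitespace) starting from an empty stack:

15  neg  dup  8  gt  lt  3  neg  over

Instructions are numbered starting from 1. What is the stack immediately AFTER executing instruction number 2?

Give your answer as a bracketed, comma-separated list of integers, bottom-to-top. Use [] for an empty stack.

Answer: [-15]

Derivation:
Step 1 ('15'): [15]
Step 2 ('neg'): [-15]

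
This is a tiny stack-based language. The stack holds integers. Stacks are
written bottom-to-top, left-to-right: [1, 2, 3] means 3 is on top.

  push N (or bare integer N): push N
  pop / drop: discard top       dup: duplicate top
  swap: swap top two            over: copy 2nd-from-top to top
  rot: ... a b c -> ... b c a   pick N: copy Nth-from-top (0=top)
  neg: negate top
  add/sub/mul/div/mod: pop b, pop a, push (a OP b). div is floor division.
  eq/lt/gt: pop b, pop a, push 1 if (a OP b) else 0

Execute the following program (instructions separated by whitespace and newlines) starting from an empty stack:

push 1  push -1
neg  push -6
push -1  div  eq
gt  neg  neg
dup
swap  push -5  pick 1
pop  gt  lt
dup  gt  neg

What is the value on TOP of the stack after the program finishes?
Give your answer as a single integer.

After 'push 1': [1]
After 'push -1': [1, -1]
After 'neg': [1, 1]
After 'push -6': [1, 1, -6]
After 'push -1': [1, 1, -6, -1]
After 'div': [1, 1, 6]
After 'eq': [1, 0]
After 'gt': [1]
After 'neg': [-1]
After 'neg': [1]
After 'dup': [1, 1]
After 'swap': [1, 1]
After 'push -5': [1, 1, -5]
After 'pick 1': [1, 1, -5, 1]
After 'pop': [1, 1, -5]
After 'gt': [1, 1]
After 'lt': [0]
After 'dup': [0, 0]
After 'gt': [0]
After 'neg': [0]

Answer: 0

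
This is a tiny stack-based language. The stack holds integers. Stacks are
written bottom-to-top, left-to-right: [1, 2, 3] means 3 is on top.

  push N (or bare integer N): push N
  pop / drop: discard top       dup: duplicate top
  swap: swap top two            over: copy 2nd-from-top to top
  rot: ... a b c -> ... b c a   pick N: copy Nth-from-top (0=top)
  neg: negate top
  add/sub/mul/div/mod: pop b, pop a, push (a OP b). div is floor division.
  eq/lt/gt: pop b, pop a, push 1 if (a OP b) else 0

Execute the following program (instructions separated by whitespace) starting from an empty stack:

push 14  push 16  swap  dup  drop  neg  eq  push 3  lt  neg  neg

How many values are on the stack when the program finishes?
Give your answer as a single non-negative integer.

After 'push 14': stack = [14] (depth 1)
After 'push 16': stack = [14, 16] (depth 2)
After 'swap': stack = [16, 14] (depth 2)
After 'dup': stack = [16, 14, 14] (depth 3)
After 'drop': stack = [16, 14] (depth 2)
After 'neg': stack = [16, -14] (depth 2)
After 'eq': stack = [0] (depth 1)
After 'push 3': stack = [0, 3] (depth 2)
After 'lt': stack = [1] (depth 1)
After 'neg': stack = [-1] (depth 1)
After 'neg': stack = [1] (depth 1)

Answer: 1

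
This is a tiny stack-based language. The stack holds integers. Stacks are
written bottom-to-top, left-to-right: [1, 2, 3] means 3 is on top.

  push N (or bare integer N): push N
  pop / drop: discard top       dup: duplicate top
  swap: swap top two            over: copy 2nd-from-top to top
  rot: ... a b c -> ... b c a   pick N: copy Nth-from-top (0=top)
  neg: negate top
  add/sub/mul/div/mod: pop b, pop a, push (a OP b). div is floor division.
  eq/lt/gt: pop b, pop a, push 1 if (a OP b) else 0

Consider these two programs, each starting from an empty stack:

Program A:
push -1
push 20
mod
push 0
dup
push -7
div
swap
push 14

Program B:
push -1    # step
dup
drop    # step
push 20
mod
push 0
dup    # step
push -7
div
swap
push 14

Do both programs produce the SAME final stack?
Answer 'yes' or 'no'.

Answer: yes

Derivation:
Program A trace:
  After 'push -1': [-1]
  After 'push 20': [-1, 20]
  After 'mod': [19]
  After 'push 0': [19, 0]
  After 'dup': [19, 0, 0]
  After 'push -7': [19, 0, 0, -7]
  After 'div': [19, 0, 0]
  After 'swap': [19, 0, 0]
  After 'push 14': [19, 0, 0, 14]
Program A final stack: [19, 0, 0, 14]

Program B trace:
  After 'push -1': [-1]
  After 'dup': [-1, -1]
  After 'drop': [-1]
  After 'push 20': [-1, 20]
  After 'mod': [19]
  After 'push 0': [19, 0]
  After 'dup': [19, 0, 0]
  After 'push -7': [19, 0, 0, -7]
  After 'div': [19, 0, 0]
  After 'swap': [19, 0, 0]
  After 'push 14': [19, 0, 0, 14]
Program B final stack: [19, 0, 0, 14]
Same: yes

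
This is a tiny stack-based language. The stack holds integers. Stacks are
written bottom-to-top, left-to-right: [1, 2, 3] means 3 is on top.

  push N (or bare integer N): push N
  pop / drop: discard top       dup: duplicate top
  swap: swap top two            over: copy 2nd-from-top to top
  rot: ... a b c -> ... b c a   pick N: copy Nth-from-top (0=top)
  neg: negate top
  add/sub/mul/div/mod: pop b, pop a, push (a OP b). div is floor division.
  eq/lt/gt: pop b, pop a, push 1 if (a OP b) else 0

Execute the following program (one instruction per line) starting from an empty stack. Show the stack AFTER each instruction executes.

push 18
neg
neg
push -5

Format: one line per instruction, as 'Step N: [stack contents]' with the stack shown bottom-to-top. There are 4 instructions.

Step 1: [18]
Step 2: [-18]
Step 3: [18]
Step 4: [18, -5]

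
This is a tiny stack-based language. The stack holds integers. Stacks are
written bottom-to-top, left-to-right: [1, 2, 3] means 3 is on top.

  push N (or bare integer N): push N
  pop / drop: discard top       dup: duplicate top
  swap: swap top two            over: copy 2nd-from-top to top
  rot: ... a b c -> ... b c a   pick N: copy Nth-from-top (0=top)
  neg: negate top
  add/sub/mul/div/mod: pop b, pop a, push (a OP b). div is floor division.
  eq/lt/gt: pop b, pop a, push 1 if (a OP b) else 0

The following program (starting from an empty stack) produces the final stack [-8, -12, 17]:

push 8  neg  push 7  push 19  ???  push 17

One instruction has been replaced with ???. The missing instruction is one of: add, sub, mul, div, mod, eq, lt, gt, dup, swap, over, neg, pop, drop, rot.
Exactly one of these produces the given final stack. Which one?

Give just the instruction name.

Stack before ???: [-8, 7, 19]
Stack after ???:  [-8, -12]
The instruction that transforms [-8, 7, 19] -> [-8, -12] is: sub

Answer: sub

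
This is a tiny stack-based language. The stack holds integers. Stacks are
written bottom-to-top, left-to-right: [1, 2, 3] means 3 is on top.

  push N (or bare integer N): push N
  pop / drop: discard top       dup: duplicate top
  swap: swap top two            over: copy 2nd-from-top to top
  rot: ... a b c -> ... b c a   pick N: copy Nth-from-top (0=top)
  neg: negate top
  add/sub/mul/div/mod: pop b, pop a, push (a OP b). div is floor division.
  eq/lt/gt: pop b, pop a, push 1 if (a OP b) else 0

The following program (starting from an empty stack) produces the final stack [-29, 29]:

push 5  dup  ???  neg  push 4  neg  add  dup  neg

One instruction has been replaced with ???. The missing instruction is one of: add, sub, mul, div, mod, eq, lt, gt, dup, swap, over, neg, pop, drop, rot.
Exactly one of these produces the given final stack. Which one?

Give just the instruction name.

Stack before ???: [5, 5]
Stack after ???:  [25]
The instruction that transforms [5, 5] -> [25] is: mul

Answer: mul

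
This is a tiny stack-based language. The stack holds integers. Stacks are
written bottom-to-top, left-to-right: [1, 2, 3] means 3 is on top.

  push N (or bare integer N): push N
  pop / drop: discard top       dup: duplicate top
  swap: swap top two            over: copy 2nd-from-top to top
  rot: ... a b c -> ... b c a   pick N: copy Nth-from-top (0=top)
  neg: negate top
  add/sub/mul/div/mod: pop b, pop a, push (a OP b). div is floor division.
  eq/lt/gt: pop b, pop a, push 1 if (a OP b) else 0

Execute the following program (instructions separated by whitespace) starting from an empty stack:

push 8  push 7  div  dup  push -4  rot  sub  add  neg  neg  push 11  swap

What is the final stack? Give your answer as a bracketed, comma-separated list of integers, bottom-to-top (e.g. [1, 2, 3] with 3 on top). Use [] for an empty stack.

Answer: [11, -4]

Derivation:
After 'push 8': [8]
After 'push 7': [8, 7]
After 'div': [1]
After 'dup': [1, 1]
After 'push -4': [1, 1, -4]
After 'rot': [1, -4, 1]
After 'sub': [1, -5]
After 'add': [-4]
After 'neg': [4]
After 'neg': [-4]
After 'push 11': [-4, 11]
After 'swap': [11, -4]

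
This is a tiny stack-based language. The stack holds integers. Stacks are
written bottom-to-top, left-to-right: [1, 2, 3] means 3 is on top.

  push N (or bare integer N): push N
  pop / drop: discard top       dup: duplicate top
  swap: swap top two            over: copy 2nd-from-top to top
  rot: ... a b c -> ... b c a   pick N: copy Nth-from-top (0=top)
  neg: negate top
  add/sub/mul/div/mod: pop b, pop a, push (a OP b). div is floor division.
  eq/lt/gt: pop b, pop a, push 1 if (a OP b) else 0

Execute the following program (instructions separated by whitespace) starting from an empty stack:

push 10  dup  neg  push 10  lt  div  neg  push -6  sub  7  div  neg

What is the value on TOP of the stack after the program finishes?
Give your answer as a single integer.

After 'push 10': [10]
After 'dup': [10, 10]
After 'neg': [10, -10]
After 'push 10': [10, -10, 10]
After 'lt': [10, 1]
After 'div': [10]
After 'neg': [-10]
After 'push -6': [-10, -6]
After 'sub': [-4]
After 'push 7': [-4, 7]
After 'div': [-1]
After 'neg': [1]

Answer: 1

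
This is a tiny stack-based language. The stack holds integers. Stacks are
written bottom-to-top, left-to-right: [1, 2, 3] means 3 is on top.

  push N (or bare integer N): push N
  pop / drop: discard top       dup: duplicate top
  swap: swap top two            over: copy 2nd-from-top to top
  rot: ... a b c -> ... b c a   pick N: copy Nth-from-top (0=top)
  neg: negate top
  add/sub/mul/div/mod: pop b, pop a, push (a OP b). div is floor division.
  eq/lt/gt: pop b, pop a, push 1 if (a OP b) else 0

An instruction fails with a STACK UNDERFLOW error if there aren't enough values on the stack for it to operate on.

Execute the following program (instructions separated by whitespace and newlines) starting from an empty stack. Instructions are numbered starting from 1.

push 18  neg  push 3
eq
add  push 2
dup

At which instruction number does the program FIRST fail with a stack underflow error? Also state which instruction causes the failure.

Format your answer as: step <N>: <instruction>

Step 1 ('push 18'): stack = [18], depth = 1
Step 2 ('neg'): stack = [-18], depth = 1
Step 3 ('push 3'): stack = [-18, 3], depth = 2
Step 4 ('eq'): stack = [0], depth = 1
Step 5 ('add'): needs 2 value(s) but depth is 1 — STACK UNDERFLOW

Answer: step 5: add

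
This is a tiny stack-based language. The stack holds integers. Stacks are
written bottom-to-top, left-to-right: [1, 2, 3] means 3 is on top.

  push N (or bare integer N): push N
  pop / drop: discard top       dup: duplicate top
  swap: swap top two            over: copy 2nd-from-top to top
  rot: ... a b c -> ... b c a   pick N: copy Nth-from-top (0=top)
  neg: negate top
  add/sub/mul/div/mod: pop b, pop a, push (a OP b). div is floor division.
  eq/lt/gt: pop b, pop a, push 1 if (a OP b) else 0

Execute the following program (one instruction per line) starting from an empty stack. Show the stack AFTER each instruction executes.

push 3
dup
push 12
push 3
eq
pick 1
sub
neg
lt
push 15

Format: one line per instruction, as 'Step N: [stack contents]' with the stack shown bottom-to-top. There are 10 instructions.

Step 1: [3]
Step 2: [3, 3]
Step 3: [3, 3, 12]
Step 4: [3, 3, 12, 3]
Step 5: [3, 3, 0]
Step 6: [3, 3, 0, 3]
Step 7: [3, 3, -3]
Step 8: [3, 3, 3]
Step 9: [3, 0]
Step 10: [3, 0, 15]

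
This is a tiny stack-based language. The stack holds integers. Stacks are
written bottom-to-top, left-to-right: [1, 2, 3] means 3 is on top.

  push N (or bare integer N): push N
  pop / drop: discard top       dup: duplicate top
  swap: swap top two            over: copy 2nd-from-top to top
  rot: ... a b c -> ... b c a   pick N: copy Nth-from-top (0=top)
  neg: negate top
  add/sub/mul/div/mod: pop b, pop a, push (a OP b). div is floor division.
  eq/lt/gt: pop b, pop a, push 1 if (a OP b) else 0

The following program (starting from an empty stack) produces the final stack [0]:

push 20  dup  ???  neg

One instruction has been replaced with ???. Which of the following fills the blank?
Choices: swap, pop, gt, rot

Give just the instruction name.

Answer: gt

Derivation:
Stack before ???: [20, 20]
Stack after ???:  [0]
Checking each choice:
  swap: produces [20, -20]
  pop: produces [-20]
  gt: MATCH
  rot: stack underflow (need 3, have 2)


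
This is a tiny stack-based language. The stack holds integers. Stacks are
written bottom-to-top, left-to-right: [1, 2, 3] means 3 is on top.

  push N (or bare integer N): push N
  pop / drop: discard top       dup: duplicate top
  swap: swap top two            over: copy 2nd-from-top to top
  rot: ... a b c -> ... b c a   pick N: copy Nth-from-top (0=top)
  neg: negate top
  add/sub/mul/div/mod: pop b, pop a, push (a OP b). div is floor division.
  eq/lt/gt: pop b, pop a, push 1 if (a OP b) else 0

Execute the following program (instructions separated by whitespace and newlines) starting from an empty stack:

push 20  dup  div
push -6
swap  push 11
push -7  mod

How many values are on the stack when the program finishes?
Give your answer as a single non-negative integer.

After 'push 20': stack = [20] (depth 1)
After 'dup': stack = [20, 20] (depth 2)
After 'div': stack = [1] (depth 1)
After 'push -6': stack = [1, -6] (depth 2)
After 'swap': stack = [-6, 1] (depth 2)
After 'push 11': stack = [-6, 1, 11] (depth 3)
After 'push -7': stack = [-6, 1, 11, -7] (depth 4)
After 'mod': stack = [-6, 1, -3] (depth 3)

Answer: 3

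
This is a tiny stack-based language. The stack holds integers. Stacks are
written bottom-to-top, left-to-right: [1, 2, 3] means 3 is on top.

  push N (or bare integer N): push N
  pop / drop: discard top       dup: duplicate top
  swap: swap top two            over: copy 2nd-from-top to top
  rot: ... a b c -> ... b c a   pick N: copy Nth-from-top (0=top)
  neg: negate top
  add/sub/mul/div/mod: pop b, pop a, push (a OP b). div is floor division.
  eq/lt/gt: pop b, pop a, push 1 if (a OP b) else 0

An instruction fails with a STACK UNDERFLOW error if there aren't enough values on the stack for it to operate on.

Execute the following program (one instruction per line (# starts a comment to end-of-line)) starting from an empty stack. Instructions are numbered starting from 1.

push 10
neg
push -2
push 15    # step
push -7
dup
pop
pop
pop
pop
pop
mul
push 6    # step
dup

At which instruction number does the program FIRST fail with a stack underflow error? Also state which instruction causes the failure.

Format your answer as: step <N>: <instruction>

Answer: step 12: mul

Derivation:
Step 1 ('push 10'): stack = [10], depth = 1
Step 2 ('neg'): stack = [-10], depth = 1
Step 3 ('push -2'): stack = [-10, -2], depth = 2
Step 4 ('push 15'): stack = [-10, -2, 15], depth = 3
Step 5 ('push -7'): stack = [-10, -2, 15, -7], depth = 4
Step 6 ('dup'): stack = [-10, -2, 15, -7, -7], depth = 5
Step 7 ('pop'): stack = [-10, -2, 15, -7], depth = 4
Step 8 ('pop'): stack = [-10, -2, 15], depth = 3
Step 9 ('pop'): stack = [-10, -2], depth = 2
Step 10 ('pop'): stack = [-10], depth = 1
Step 11 ('pop'): stack = [], depth = 0
Step 12 ('mul'): needs 2 value(s) but depth is 0 — STACK UNDERFLOW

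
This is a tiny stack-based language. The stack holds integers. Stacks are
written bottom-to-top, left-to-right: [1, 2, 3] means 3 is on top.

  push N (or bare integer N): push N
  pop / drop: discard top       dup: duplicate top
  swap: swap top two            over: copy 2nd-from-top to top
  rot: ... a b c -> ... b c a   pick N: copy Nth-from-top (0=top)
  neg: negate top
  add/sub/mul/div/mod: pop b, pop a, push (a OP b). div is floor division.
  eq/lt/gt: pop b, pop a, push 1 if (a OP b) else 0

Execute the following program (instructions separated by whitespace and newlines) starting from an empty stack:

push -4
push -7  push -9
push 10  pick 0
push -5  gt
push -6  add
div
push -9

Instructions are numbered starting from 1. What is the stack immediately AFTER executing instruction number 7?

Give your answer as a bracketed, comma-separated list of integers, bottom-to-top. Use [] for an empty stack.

Step 1 ('push -4'): [-4]
Step 2 ('push -7'): [-4, -7]
Step 3 ('push -9'): [-4, -7, -9]
Step 4 ('push 10'): [-4, -7, -9, 10]
Step 5 ('pick 0'): [-4, -7, -9, 10, 10]
Step 6 ('push -5'): [-4, -7, -9, 10, 10, -5]
Step 7 ('gt'): [-4, -7, -9, 10, 1]

Answer: [-4, -7, -9, 10, 1]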